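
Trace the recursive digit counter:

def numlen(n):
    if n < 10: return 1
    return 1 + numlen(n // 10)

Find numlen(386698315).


numlen(386698315) = 1 + numlen(38669831)
numlen(38669831) = 1 + numlen(3866983)
numlen(3866983) = 1 + numlen(386698)
numlen(386698) = 1 + numlen(38669)
numlen(38669) = 1 + numlen(3866)
numlen(3866) = 1 + numlen(386)
numlen(386) = 1 + numlen(38)
numlen(38) = 1 + numlen(3)
numlen(3) = 1  (base case: 3 < 10)
Unwinding: 1 + 1 + 1 + 1 + 1 + 1 + 1 + 1 + 1 = 9

9


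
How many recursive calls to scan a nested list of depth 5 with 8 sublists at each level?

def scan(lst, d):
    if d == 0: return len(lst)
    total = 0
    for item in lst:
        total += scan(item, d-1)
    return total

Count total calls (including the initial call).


At depth 0 (root): 1 call
At depth 1: each of 1 parents calls scan on 8 children = 8 calls
At depth 2: each of 8 parents calls scan on 8 children = 64 calls
At depth 3: each of 64 parents calls scan on 8 children = 512 calls
At depth 4: each of 512 parents calls scan on 8 children = 4096 calls
At depth 5: each of 4096 parents calls scan on 8 children = 32768 calls
Total: 1 + 8 + 64 + 512 + 4096 + 32768 = 37449

37449


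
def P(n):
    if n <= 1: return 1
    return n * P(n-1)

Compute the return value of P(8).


P(8)
= 8 * P(7)
= 8 * 7 * P(6)
= 8 * 7 * 6 * P(5)
= 8 * 7 * 6 * 5 * P(4)
= 8 * 7 * 6 * 5 * 4 * P(3)
= 8 * 7 * 6 * 5 * 4 * 3 * P(2)
= 8 * 7 * 6 * 5 * 4 * 3 * 2 * P(1)
= 8 * 7 * 6 * 5 * 4 * 3 * 2 * 1
= 40320

40320


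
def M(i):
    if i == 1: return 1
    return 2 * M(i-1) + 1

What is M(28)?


M(28) = 2 * M(27) + 1
M(27) = 2 * M(26) + 1
M(26) = 2 * M(25) + 1
M(25) = 2 * M(24) + 1
M(24) = 2 * M(23) + 1
M(23) = 2 * M(22) + 1
M(22) = 2 * M(21) + 1
M(21) = 2 * M(20) + 1
M(20) = 2 * M(19) + 1
M(19) = 2 * M(18) + 1
M(18) = 2 * M(17) + 1
M(17) = 2 * M(16) + 1
M(16) = 2 * M(15) + 1
M(15) = 2 * M(14) + 1
M(14) = 2 * M(13) + 1
M(13) = 2 * M(12) + 1
M(12) = 2 * M(11) + 1
M(11) = 2 * M(10) + 1
M(10) = 2 * M(9) + 1
M(9) = 2 * M(8) + 1
M(8) = 2 * M(7) + 1
M(7) = 2 * M(6) + 1
M(6) = 2 * M(5) + 1
M(5) = 2 * M(4) + 1
M(4) = 2 * M(3) + 1
M(3) = 2 * M(2) + 1
M(2) = 2 * M(1) + 1
M(1) = 1  (base case)
M(2) = 2 * 1 + 1 = 3
M(3) = 2 * 3 + 1 = 7
M(4) = 2 * 7 + 1 = 15
M(5) = 2 * 15 + 1 = 31
M(6) = 2 * 31 + 1 = 63
M(7) = 2 * 63 + 1 = 127
M(8) = 2 * 127 + 1 = 255
M(9) = 2 * 255 + 1 = 511
M(10) = 2 * 511 + 1 = 1023
M(11) = 2 * 1023 + 1 = 2047
M(12) = 2 * 2047 + 1 = 4095
M(13) = 2 * 4095 + 1 = 8191
M(14) = 2 * 8191 + 1 = 16383
M(15) = 2 * 16383 + 1 = 32767
M(16) = 2 * 32767 + 1 = 65535
M(17) = 2 * 65535 + 1 = 131071
M(18) = 2 * 131071 + 1 = 262143
M(19) = 2 * 262143 + 1 = 524287
M(20) = 2 * 524287 + 1 = 1048575
M(21) = 2 * 1048575 + 1 = 2097151
M(22) = 2 * 2097151 + 1 = 4194303
M(23) = 2 * 4194303 + 1 = 8388607
M(24) = 2 * 8388607 + 1 = 16777215
M(25) = 2 * 16777215 + 1 = 33554431
M(26) = 2 * 33554431 + 1 = 67108863
M(27) = 2 * 67108863 + 1 = 134217727
M(28) = 2 * 134217727 + 1 = 268435455

268435455


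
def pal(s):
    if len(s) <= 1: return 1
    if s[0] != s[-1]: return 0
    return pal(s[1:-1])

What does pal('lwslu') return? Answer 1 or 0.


pal('lwslu'): s[0]='l' != s[-1]='u' -> return 0
Result: 0 (not a palindrome)

0


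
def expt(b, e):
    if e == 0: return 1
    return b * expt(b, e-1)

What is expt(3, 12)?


expt(3, 12)
= 3 * expt(3, 11)
= 3 * 3 * expt(3, 10)
= 3 * 3 * 3 * expt(3, 9)
= 3 * 3 * 3 * 3 * expt(3, 8)
= 3 * 3 * 3 * 3 * 3 * expt(3, 7)
= 3 * 3 * 3 * 3 * 3 * 3 * expt(3, 6)
= 3 * 3 * 3 * 3 * 3 * 3 * 3 * expt(3, 5)
= 3 * 3 * 3 * 3 * 3 * 3 * 3 * 3 * expt(3, 4)
= 3 * 3 * 3 * 3 * 3 * 3 * 3 * 3 * 3 * expt(3, 3)
= 3 * 3 * 3 * 3 * 3 * 3 * 3 * 3 * 3 * 3 * expt(3, 2)
= 3 * 3 * 3 * 3 * 3 * 3 * 3 * 3 * 3 * 3 * 3 * expt(3, 1)
= 3 * 3 * 3 * 3 * 3 * 3 * 3 * 3 * 3 * 3 * 3 * 3 * expt(3, 0)
= 3 * 3 * 3 * 3 * 3 * 3 * 3 * 3 * 3 * 3 * 3 * 3 * 1
= 531441

531441


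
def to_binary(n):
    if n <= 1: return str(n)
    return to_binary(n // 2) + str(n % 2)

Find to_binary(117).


to_binary(117) = to_binary(58) + '1'
to_binary(58) = to_binary(29) + '0'
to_binary(29) = to_binary(14) + '1'
to_binary(14) = to_binary(7) + '0'
to_binary(7) = to_binary(3) + '1'
to_binary(3) = to_binary(1) + '1'
to_binary(1) = '1'  (base case)
Concatenating: '1' + '1' + '1' + '0' + '1' + '0' + '1' = '1110101'

1110101


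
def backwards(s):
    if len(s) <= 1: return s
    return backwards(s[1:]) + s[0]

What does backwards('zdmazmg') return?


backwards('zdmazmg') = backwards('dmazmg') + 'z'
backwards('dmazmg') = backwards('mazmg') + 'd'
backwards('mazmg') = backwards('azmg') + 'm'
backwards('azmg') = backwards('zmg') + 'a'
backwards('zmg') = backwards('mg') + 'z'
backwards('mg') = backwards('g') + 'm'
backwards('g') = 'g'  (base case)
Concatenating: 'g' + 'm' + 'z' + 'a' + 'm' + 'd' + 'z' = 'gmzamdz'

gmzamdz


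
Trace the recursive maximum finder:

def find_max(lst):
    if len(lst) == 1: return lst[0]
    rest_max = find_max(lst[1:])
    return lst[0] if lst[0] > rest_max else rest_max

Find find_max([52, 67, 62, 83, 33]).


find_max([52, 67, 62, 83, 33]): compare 52 with find_max([67, 62, 83, 33])
find_max([67, 62, 83, 33]): compare 67 with find_max([62, 83, 33])
find_max([62, 83, 33]): compare 62 with find_max([83, 33])
find_max([83, 33]): compare 83 with find_max([33])
find_max([33]) = 33  (base case)
Compare 83 with 33 -> 83
Compare 62 with 83 -> 83
Compare 67 with 83 -> 83
Compare 52 with 83 -> 83

83


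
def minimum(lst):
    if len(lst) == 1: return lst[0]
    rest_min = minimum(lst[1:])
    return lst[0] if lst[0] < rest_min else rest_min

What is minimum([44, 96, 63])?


minimum([44, 96, 63]): compare 44 with minimum([96, 63])
minimum([96, 63]): compare 96 with minimum([63])
minimum([63]) = 63  (base case)
Compare 96 with 63 -> 63
Compare 44 with 63 -> 44

44


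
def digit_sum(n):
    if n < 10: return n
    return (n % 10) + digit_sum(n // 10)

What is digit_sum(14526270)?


digit_sum(14526270) = 0 + digit_sum(1452627)
digit_sum(1452627) = 7 + digit_sum(145262)
digit_sum(145262) = 2 + digit_sum(14526)
digit_sum(14526) = 6 + digit_sum(1452)
digit_sum(1452) = 2 + digit_sum(145)
digit_sum(145) = 5 + digit_sum(14)
digit_sum(14) = 4 + digit_sum(1)
digit_sum(1) = 1  (base case)
Total: 0 + 7 + 2 + 6 + 2 + 5 + 4 + 1 = 27

27


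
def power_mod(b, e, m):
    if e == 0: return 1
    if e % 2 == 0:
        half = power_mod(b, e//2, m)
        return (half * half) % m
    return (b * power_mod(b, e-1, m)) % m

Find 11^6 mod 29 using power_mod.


power_mod(11, 6, 29): e is even, compute power_mod(11, 3, 29)
  power_mod(11, 3, 29): e is odd, compute power_mod(11, 2, 29)
    power_mod(11, 2, 29): e is even, compute power_mod(11, 1, 29)
      power_mod(11, 1, 29): e is odd, compute power_mod(11, 0, 29)
        power_mod(11, 0, 29) = 1
      (11 * 1) % 29 = 11
    half=11, (11*11) % 29 = 5
  (11 * 5) % 29 = 26
half=26, (26*26) % 29 = 9

9


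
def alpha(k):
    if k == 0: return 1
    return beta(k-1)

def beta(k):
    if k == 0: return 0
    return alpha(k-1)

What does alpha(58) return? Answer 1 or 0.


alpha(58) = beta(57)
beta(57) = alpha(56)
alpha(56) = beta(55)
beta(55) = alpha(54)
alpha(54) = beta(53)
beta(53) = alpha(52)
alpha(52) = beta(51)
beta(51) = alpha(50)
alpha(50) = beta(49)
beta(49) = alpha(48)
alpha(48) = beta(47)
beta(47) = alpha(46)
alpha(46) = beta(45)
beta(45) = alpha(44)
alpha(44) = beta(43)
beta(43) = alpha(42)
alpha(42) = beta(41)
beta(41) = alpha(40)
alpha(40) = beta(39)
beta(39) = alpha(38)
alpha(38) = beta(37)
beta(37) = alpha(36)
alpha(36) = beta(35)
beta(35) = alpha(34)
alpha(34) = beta(33)
beta(33) = alpha(32)
alpha(32) = beta(31)
beta(31) = alpha(30)
alpha(30) = beta(29)
beta(29) = alpha(28)
alpha(28) = beta(27)
beta(27) = alpha(26)
alpha(26) = beta(25)
beta(25) = alpha(24)
alpha(24) = beta(23)
beta(23) = alpha(22)
alpha(22) = beta(21)
beta(21) = alpha(20)
alpha(20) = beta(19)
beta(19) = alpha(18)
alpha(18) = beta(17)
beta(17) = alpha(16)
alpha(16) = beta(15)
beta(15) = alpha(14)
alpha(14) = beta(13)
beta(13) = alpha(12)
alpha(12) = beta(11)
beta(11) = alpha(10)
alpha(10) = beta(9)
beta(9) = alpha(8)
alpha(8) = beta(7)
beta(7) = alpha(6)
alpha(6) = beta(5)
beta(5) = alpha(4)
alpha(4) = beta(3)
beta(3) = alpha(2)
alpha(2) = beta(1)
beta(1) = alpha(0)
alpha(0) = 1  (base case)
Result: 1

1


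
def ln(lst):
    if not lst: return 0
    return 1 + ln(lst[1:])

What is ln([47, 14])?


ln([47, 14]) = 1 + ln([14])
ln([14]) = 1 + ln([])
ln([]) = 0  (base case)
Unwinding: 1 + 1 + 0 = 2

2


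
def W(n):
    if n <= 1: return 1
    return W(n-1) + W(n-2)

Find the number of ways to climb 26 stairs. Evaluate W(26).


Building up from base cases:
W(0) = 1
W(1) = 1
W(2) = W(1) + W(0) = 1 + 1 = 2
W(3) = W(2) + W(1) = 2 + 1 = 3
W(4) = W(3) + W(2) = 3 + 2 = 5
W(5) = W(4) + W(3) = 5 + 3 = 8
W(6) = W(5) + W(4) = 8 + 5 = 13
W(7) = W(6) + W(5) = 13 + 8 = 21
W(8) = W(7) + W(6) = 21 + 13 = 34
W(9) = W(8) + W(7) = 34 + 21 = 55
W(10) = W(9) + W(8) = 55 + 34 = 89
W(11) = W(10) + W(9) = 89 + 55 = 144
W(12) = W(11) + W(10) = 144 + 89 = 233
W(13) = W(12) + W(11) = 233 + 144 = 377
W(14) = W(13) + W(12) = 377 + 233 = 610
W(15) = W(14) + W(13) = 610 + 377 = 987
W(16) = W(15) + W(14) = 987 + 610 = 1597
W(17) = W(16) + W(15) = 1597 + 987 = 2584
W(18) = W(17) + W(16) = 2584 + 1597 = 4181
W(19) = W(18) + W(17) = 4181 + 2584 = 6765
W(20) = W(19) + W(18) = 6765 + 4181 = 10946
W(21) = W(20) + W(19) = 10946 + 6765 = 17711
W(22) = W(21) + W(20) = 17711 + 10946 = 28657
W(23) = W(22) + W(21) = 28657 + 17711 = 46368
W(24) = W(23) + W(22) = 46368 + 28657 = 75025
W(25) = W(24) + W(23) = 75025 + 46368 = 121393
W(26) = W(25) + W(24) = 121393 + 75025 = 196418

196418


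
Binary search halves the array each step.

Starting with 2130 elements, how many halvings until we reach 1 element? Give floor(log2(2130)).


2130 / 2 = 1065
1065 / 2 = 532
532 / 2 = 266
266 / 2 = 133
133 / 2 = 66
66 / 2 = 33
33 / 2 = 16
16 / 2 = 8
8 / 2 = 4
4 / 2 = 2
2 / 2 = 1
Reached 1 after 11 halvings

11


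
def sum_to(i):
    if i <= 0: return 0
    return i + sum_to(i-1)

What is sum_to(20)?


sum_to(20)
= 20 + 19 + 18 + 17 + 16 + 15 + 14 + 13 + 12 + 11 + 10 + 9 + 8 + 7 + 6 + 5 + 4 + 3 + 2 + 1 + sum_to(0)
= 20 + 19 + 18 + 17 + 16 + 15 + 14 + 13 + 12 + 11 + 10 + 9 + 8 + 7 + 6 + 5 + 4 + 3 + 2 + 1 + 0
= 210

210


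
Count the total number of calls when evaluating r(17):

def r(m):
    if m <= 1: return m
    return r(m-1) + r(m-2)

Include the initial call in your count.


Let C(n) = total calls for r(n)
C(0) = 1, C(1) = 1
C(2) = 1 + C(1) + C(0) = 1 + 1 + 1 = 3
C(3) = 1 + C(2) + C(1) = 1 + 3 + 1 = 5
C(4) = 1 + C(3) + C(2) = 1 + 5 + 3 = 9
C(5) = 1 + C(4) + C(3) = 1 + 9 + 5 = 15
C(6) = 1 + C(5) + C(4) = 1 + 15 + 9 = 25
C(7) = 1 + C(6) + C(5) = 1 + 25 + 15 = 41
C(8) = 1 + C(7) + C(6) = 1 + 41 + 25 = 67
C(9) = 1 + C(8) + C(7) = 1 + 67 + 41 = 109
C(10) = 1 + C(9) + C(8) = 1 + 109 + 67 = 177
C(11) = 1 + C(10) + C(9) = 1 + 177 + 109 = 287
C(12) = 1 + C(11) + C(10) = 1 + 287 + 177 = 465
C(13) = 1 + C(12) + C(11) = 1 + 465 + 287 = 753
C(14) = 1 + C(13) + C(12) = 1 + 753 + 465 = 1219
C(15) = 1 + C(14) + C(13) = 1 + 1219 + 753 = 1973
C(16) = 1 + C(15) + C(14) = 1 + 1973 + 1219 = 3193
C(17) = 1 + C(16) + C(15) = 1 + 3193 + 1973 = 5167

5167


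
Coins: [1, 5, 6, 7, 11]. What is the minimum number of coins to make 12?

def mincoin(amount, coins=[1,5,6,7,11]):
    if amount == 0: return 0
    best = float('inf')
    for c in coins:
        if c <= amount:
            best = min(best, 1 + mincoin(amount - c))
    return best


Building up with DP:
mincoin(0) = 0
mincoin(1) = min(1+mincoin(0)=1+0=1) = 1
mincoin(2) = min(1+mincoin(1)=1+1=2) = 2
mincoin(3) = min(1+mincoin(2)=1+2=3) = 3
mincoin(4) = min(1+mincoin(3)=1+3=4) = 4
mincoin(5) = min(1+mincoin(4)=1+4=5, 1+mincoin(0)=1+0=1) = 1
mincoin(6) = min(1+mincoin(5)=1+1=2, 1+mincoin(1)=1+1=2, 1+mincoin(0)=1+0=1) = 1
mincoin(7) = min(1+mincoin(6)=1+1=2, 1+mincoin(2)=1+2=3, 1+mincoin(1)=1+1=2, 1+mincoin(0)=1+0=1) = 1
mincoin(8) = min(1+mincoin(7)=1+1=2, 1+mincoin(3)=1+3=4, 1+mincoin(2)=1+2=3, 1+mincoin(1)=1+1=2) = 2
mincoin(9) = min(1+mincoin(8)=1+2=3, 1+mincoin(4)=1+4=5, 1+mincoin(3)=1+3=4, 1+mincoin(2)=1+2=3) = 3
mincoin(10) = min(1+mincoin(9)=1+3=4, 1+mincoin(5)=1+1=2, 1+mincoin(4)=1+4=5, 1+mincoin(3)=1+3=4) = 2
mincoin(11) = min(1+mincoin(10)=1+2=3, 1+mincoin(6)=1+1=2, 1+mincoin(5)=1+1=2, 1+mincoin(4)=1+4=5, 1+mincoin(0)=1+0=1) = 1
mincoin(12) = min(1+mincoin(11)=1+1=2, 1+mincoin(7)=1+1=2, 1+mincoin(6)=1+1=2, 1+mincoin(5)=1+1=2, 1+mincoin(1)=1+1=2) = 2

2


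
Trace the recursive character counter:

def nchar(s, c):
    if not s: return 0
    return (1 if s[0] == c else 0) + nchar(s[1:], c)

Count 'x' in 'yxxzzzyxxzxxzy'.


s[0]='y' != 'x' -> 0
s[0]='x' == 'x' -> 1
s[0]='x' == 'x' -> 1
s[0]='z' != 'x' -> 0
s[0]='z' != 'x' -> 0
s[0]='z' != 'x' -> 0
s[0]='y' != 'x' -> 0
s[0]='x' == 'x' -> 1
s[0]='x' == 'x' -> 1
s[0]='z' != 'x' -> 0
s[0]='x' == 'x' -> 1
s[0]='x' == 'x' -> 1
s[0]='z' != 'x' -> 0
s[0]='y' != 'x' -> 0
Sum: 0 + 1 + 1 + 0 + 0 + 0 + 0 + 1 + 1 + 0 + 1 + 1 + 0 + 0 = 6

6


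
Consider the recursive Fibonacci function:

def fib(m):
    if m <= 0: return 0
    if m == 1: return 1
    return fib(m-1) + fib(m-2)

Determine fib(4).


Computing fib(4) bottom-up:
fib(0) = 0
fib(1) = 1
fib(2) = fib(1) + fib(0) = 1 + 0 = 1
fib(3) = fib(2) + fib(1) = 1 + 1 = 2
fib(4) = fib(3) + fib(2) = 2 + 1 = 3

3


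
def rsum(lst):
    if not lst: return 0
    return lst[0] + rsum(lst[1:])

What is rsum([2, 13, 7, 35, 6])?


rsum([2, 13, 7, 35, 6]) = 2 + rsum([13, 7, 35, 6])
rsum([13, 7, 35, 6]) = 13 + rsum([7, 35, 6])
rsum([7, 35, 6]) = 7 + rsum([35, 6])
rsum([35, 6]) = 35 + rsum([6])
rsum([6]) = 6 + rsum([])
rsum([]) = 0  (base case)
Total: 2 + 13 + 7 + 35 + 6 + 0 = 63

63


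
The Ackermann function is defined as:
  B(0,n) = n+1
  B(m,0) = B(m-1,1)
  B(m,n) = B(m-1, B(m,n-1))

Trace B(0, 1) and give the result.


B(0, 1) = 2
Result: B(0, 1) = 2

2


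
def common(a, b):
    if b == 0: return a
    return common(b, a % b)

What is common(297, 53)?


common(297, 53) = common(53, 32)
common(53, 32) = common(32, 21)
common(32, 21) = common(21, 11)
common(21, 11) = common(11, 10)
common(11, 10) = common(10, 1)
common(10, 1) = common(1, 0)
common(1, 0) = 1  (base case)

1


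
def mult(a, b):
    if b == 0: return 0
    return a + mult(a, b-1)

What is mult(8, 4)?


mult(8, 4) = 8 + mult(8, 3)
mult(8, 3) = 8 + mult(8, 2)
mult(8, 2) = 8 + mult(8, 1)
mult(8, 1) = 8 + mult(8, 0)
mult(8, 0) = 0  (base case)
Total: 8 + 8 + 8 + 8 + 0 = 32

32


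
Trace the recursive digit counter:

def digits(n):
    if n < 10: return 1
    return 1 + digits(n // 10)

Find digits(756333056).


digits(756333056) = 1 + digits(75633305)
digits(75633305) = 1 + digits(7563330)
digits(7563330) = 1 + digits(756333)
digits(756333) = 1 + digits(75633)
digits(75633) = 1 + digits(7563)
digits(7563) = 1 + digits(756)
digits(756) = 1 + digits(75)
digits(75) = 1 + digits(7)
digits(7) = 1  (base case: 7 < 10)
Unwinding: 1 + 1 + 1 + 1 + 1 + 1 + 1 + 1 + 1 = 9

9


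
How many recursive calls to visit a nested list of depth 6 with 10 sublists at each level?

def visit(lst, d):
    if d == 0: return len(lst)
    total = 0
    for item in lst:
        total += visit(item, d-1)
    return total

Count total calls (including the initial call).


At depth 0 (root): 1 call
At depth 1: each of 1 parents calls visit on 10 children = 10 calls
At depth 2: each of 10 parents calls visit on 10 children = 100 calls
At depth 3: each of 100 parents calls visit on 10 children = 1000 calls
At depth 4: each of 1000 parents calls visit on 10 children = 10000 calls
At depth 5: each of 10000 parents calls visit on 10 children = 100000 calls
At depth 6: each of 100000 parents calls visit on 10 children = 1000000 calls
Total: 1 + 10 + 100 + 1000 + 10000 + 100000 + 1000000 = 1111111

1111111


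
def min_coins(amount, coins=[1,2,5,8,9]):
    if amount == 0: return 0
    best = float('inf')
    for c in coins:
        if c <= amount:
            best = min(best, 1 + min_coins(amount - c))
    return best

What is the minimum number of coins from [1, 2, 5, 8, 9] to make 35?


Building up with DP:
min_coins(0) = 0
min_coins(1) = min(1+min_coins(0)=1+0=1) = 1
min_coins(2) = min(1+min_coins(1)=1+1=2, 1+min_coins(0)=1+0=1) = 1
min_coins(3) = min(1+min_coins(2)=1+1=2, 1+min_coins(1)=1+1=2) = 2
min_coins(4) = min(1+min_coins(3)=1+2=3, 1+min_coins(2)=1+1=2) = 2
min_coins(5) = min(1+min_coins(4)=1+2=3, 1+min_coins(3)=1+2=3, 1+min_coins(0)=1+0=1) = 1
min_coins(6) = min(1+min_coins(5)=1+1=2, 1+min_coins(4)=1+2=3, 1+min_coins(1)=1+1=2) = 2
min_coins(7) = min(1+min_coins(6)=1+2=3, 1+min_coins(5)=1+1=2, 1+min_coins(2)=1+1=2) = 2
min_coins(8) = min(1+min_coins(7)=1+2=3, 1+min_coins(6)=1+2=3, 1+min_coins(3)=1+2=3, 1+min_coins(0)=1+0=1) = 1
min_coins(9) = min(1+min_coins(8)=1+1=2, 1+min_coins(7)=1+2=3, 1+min_coins(4)=1+2=3, 1+min_coins(1)=1+1=2, 1+min_coins(0)=1+0=1) = 1
min_coins(10) = min(1+min_coins(9)=1+1=2, 1+min_coins(8)=1+1=2, 1+min_coins(5)=1+1=2, 1+min_coins(2)=1+1=2, 1+min_coins(1)=1+1=2) = 2
min_coins(11) = min(1+min_coins(10)=1+2=3, 1+min_coins(9)=1+1=2, 1+min_coins(6)=1+2=3, 1+min_coins(3)=1+2=3, 1+min_coins(2)=1+1=2) = 2
min_coins(12) = min(1+min_coins(11)=1+2=3, 1+min_coins(10)=1+2=3, 1+min_coins(7)=1+2=3, 1+min_coins(4)=1+2=3, 1+min_coins(3)=1+2=3) = 3
min_coins(13) = min(1+min_coins(12)=1+3=4, 1+min_coins(11)=1+2=3, 1+min_coins(8)=1+1=2, 1+min_coins(5)=1+1=2, 1+min_coins(4)=1+2=3) = 2
min_coins(14) = min(1+min_coins(13)=1+2=3, 1+min_coins(12)=1+3=4, 1+min_coins(9)=1+1=2, 1+min_coins(6)=1+2=3, 1+min_coins(5)=1+1=2) = 2
min_coins(15) = min(1+min_coins(14)=1+2=3, 1+min_coins(13)=1+2=3, 1+min_coins(10)=1+2=3, 1+min_coins(7)=1+2=3, 1+min_coins(6)=1+2=3) = 3
min_coins(16) = min(1+min_coins(15)=1+3=4, 1+min_coins(14)=1+2=3, 1+min_coins(11)=1+2=3, 1+min_coins(8)=1+1=2, 1+min_coins(7)=1+2=3) = 2
min_coins(17) = min(1+min_coins(16)=1+2=3, 1+min_coins(15)=1+3=4, 1+min_coins(12)=1+3=4, 1+min_coins(9)=1+1=2, 1+min_coins(8)=1+1=2) = 2
min_coins(18) = min(1+min_coins(17)=1+2=3, 1+min_coins(16)=1+2=3, 1+min_coins(13)=1+2=3, 1+min_coins(10)=1+2=3, 1+min_coins(9)=1+1=2) = 2
min_coins(19) = min(1+min_coins(18)=1+2=3, 1+min_coins(17)=1+2=3, 1+min_coins(14)=1+2=3, 1+min_coins(11)=1+2=3, 1+min_coins(10)=1+2=3) = 3
min_coins(20) = min(1+min_coins(19)=1+3=4, 1+min_coins(18)=1+2=3, 1+min_coins(15)=1+3=4, 1+min_coins(12)=1+3=4, 1+min_coins(11)=1+2=3) = 3
min_coins(21) = min(1+min_coins(20)=1+3=4, 1+min_coins(19)=1+3=4, 1+min_coins(16)=1+2=3, 1+min_coins(13)=1+2=3, 1+min_coins(12)=1+3=4) = 3
min_coins(22) = min(1+min_coins(21)=1+3=4, 1+min_coins(20)=1+3=4, 1+min_coins(17)=1+2=3, 1+min_coins(14)=1+2=3, 1+min_coins(13)=1+2=3) = 3
min_coins(23) = min(1+min_coins(22)=1+3=4, 1+min_coins(21)=1+3=4, 1+min_coins(18)=1+2=3, 1+min_coins(15)=1+3=4, 1+min_coins(14)=1+2=3) = 3
min_coins(24) = min(1+min_coins(23)=1+3=4, 1+min_coins(22)=1+3=4, 1+min_coins(19)=1+3=4, 1+min_coins(16)=1+2=3, 1+min_coins(15)=1+3=4) = 3
min_coins(25) = min(1+min_coins(24)=1+3=4, 1+min_coins(23)=1+3=4, 1+min_coins(20)=1+3=4, 1+min_coins(17)=1+2=3, 1+min_coins(16)=1+2=3) = 3
min_coins(26) = min(1+min_coins(25)=1+3=4, 1+min_coins(24)=1+3=4, 1+min_coins(21)=1+3=4, 1+min_coins(18)=1+2=3, 1+min_coins(17)=1+2=3) = 3
min_coins(27) = min(1+min_coins(26)=1+3=4, 1+min_coins(25)=1+3=4, 1+min_coins(22)=1+3=4, 1+min_coins(19)=1+3=4, 1+min_coins(18)=1+2=3) = 3
min_coins(28) = min(1+min_coins(27)=1+3=4, 1+min_coins(26)=1+3=4, 1+min_coins(23)=1+3=4, 1+min_coins(20)=1+3=4, 1+min_coins(19)=1+3=4) = 4
min_coins(29) = min(1+min_coins(28)=1+4=5, 1+min_coins(27)=1+3=4, 1+min_coins(24)=1+3=4, 1+min_coins(21)=1+3=4, 1+min_coins(20)=1+3=4) = 4
min_coins(30) = min(1+min_coins(29)=1+4=5, 1+min_coins(28)=1+4=5, 1+min_coins(25)=1+3=4, 1+min_coins(22)=1+3=4, 1+min_coins(21)=1+3=4) = 4
min_coins(31) = min(1+min_coins(30)=1+4=5, 1+min_coins(29)=1+4=5, 1+min_coins(26)=1+3=4, 1+min_coins(23)=1+3=4, 1+min_coins(22)=1+3=4) = 4
min_coins(32) = min(1+min_coins(31)=1+4=5, 1+min_coins(30)=1+4=5, 1+min_coins(27)=1+3=4, 1+min_coins(24)=1+3=4, 1+min_coins(23)=1+3=4) = 4
min_coins(33) = min(1+min_coins(32)=1+4=5, 1+min_coins(31)=1+4=5, 1+min_coins(28)=1+4=5, 1+min_coins(25)=1+3=4, 1+min_coins(24)=1+3=4) = 4
min_coins(34) = min(1+min_coins(33)=1+4=5, 1+min_coins(32)=1+4=5, 1+min_coins(29)=1+4=5, 1+min_coins(26)=1+3=4, 1+min_coins(25)=1+3=4) = 4
min_coins(35) = min(1+min_coins(34)=1+4=5, 1+min_coins(33)=1+4=5, 1+min_coins(30)=1+4=5, 1+min_coins(27)=1+3=4, 1+min_coins(26)=1+3=4) = 4

4


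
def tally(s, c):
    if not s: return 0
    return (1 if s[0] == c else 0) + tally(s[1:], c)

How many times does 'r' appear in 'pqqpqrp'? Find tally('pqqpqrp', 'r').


s[0]='p' != 'r' -> 0
s[0]='q' != 'r' -> 0
s[0]='q' != 'r' -> 0
s[0]='p' != 'r' -> 0
s[0]='q' != 'r' -> 0
s[0]='r' == 'r' -> 1
s[0]='p' != 'r' -> 0
Sum: 0 + 0 + 0 + 0 + 0 + 1 + 0 = 1

1


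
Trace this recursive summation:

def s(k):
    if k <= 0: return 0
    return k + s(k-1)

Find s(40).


s(40)
= 40 + 39 + 38 + 37 + 36 + 35 + 34 + 33 + 32 + 31 + 30 + 29 + 28 + 27 + 26 + 25 + 24 + 23 + 22 + 21 + 20 + 19 + 18 + 17 + 16 + 15 + 14 + 13 + 12 + 11 + 10 + 9 + 8 + 7 + 6 + 5 + 4 + 3 + 2 + 1 + s(0)
= 40 + 39 + 38 + 37 + 36 + 35 + 34 + 33 + 32 + 31 + 30 + 29 + 28 + 27 + 26 + 25 + 24 + 23 + 22 + 21 + 20 + 19 + 18 + 17 + 16 + 15 + 14 + 13 + 12 + 11 + 10 + 9 + 8 + 7 + 6 + 5 + 4 + 3 + 2 + 1 + 0
= 820

820


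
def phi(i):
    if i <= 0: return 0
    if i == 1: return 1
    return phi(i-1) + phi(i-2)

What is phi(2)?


Computing phi(2) bottom-up:
phi(0) = 0
phi(1) = 1
phi(2) = phi(1) + phi(0) = 1 + 0 = 1

1


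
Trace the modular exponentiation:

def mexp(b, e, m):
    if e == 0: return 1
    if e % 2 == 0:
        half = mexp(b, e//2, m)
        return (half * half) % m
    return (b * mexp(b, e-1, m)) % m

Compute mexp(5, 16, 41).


mexp(5, 16, 41): e is even, compute mexp(5, 8, 41)
  mexp(5, 8, 41): e is even, compute mexp(5, 4, 41)
    mexp(5, 4, 41): e is even, compute mexp(5, 2, 41)
      mexp(5, 2, 41): e is even, compute mexp(5, 1, 41)
        mexp(5, 1, 41): e is odd, compute mexp(5, 0, 41)
          mexp(5, 0, 41) = 1
        (5 * 1) % 41 = 5
      half=5, (5*5) % 41 = 25
    half=25, (25*25) % 41 = 10
  half=10, (10*10) % 41 = 18
half=18, (18*18) % 41 = 37

37


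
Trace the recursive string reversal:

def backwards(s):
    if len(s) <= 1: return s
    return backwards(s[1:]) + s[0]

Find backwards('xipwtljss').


backwards('xipwtljss') = backwards('ipwtljss') + 'x'
backwards('ipwtljss') = backwards('pwtljss') + 'i'
backwards('pwtljss') = backwards('wtljss') + 'p'
backwards('wtljss') = backwards('tljss') + 'w'
backwards('tljss') = backwards('ljss') + 't'
backwards('ljss') = backwards('jss') + 'l'
backwards('jss') = backwards('ss') + 'j'
backwards('ss') = backwards('s') + 's'
backwards('s') = 's'  (base case)
Concatenating: 's' + 's' + 'j' + 'l' + 't' + 'w' + 'p' + 'i' + 'x' = 'ssjltwpix'

ssjltwpix


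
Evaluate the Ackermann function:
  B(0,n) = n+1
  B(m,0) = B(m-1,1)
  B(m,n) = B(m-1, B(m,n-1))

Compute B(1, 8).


B(1, 8) = B(0, B(1, 7))
  B(1, 7) = B(0, B(1, 6))
    B(1, 6) = B(0, B(1, 5))
      B(1, 5) = B(0, B(1, 4))
        B(1, 4) = B(0, B(1, 3))
          B(1, 3) = B(0, B(1, 2))
          B(1, 2) = B(0, B(1, 1))
          B(1, 1) = B(0, B(1, 0))
          B(1, 0) = B(0, 1)
          B(0, 1) = 2
            = B(0, 2)
          B(0, 2) = 3
            = B(0, 3)
          B(0, 3) = 4
            = B(0, 4)
          B(0, 4) = 5
          = B(0, 5)
          B(0, 5) = 6
        = B(0, 6)
        B(0, 6) = 7
      = B(0, 7)
      B(0, 7) = 8
    = B(0, 8)
    B(0, 8) = 9
  = B(0, 9)
... (trace truncated)
Result: B(1, 8) = 10

10


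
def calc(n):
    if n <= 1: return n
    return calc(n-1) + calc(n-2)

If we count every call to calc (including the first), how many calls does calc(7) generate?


Let C(n) = total calls for calc(n)
C(0) = 1, C(1) = 1
C(2) = 1 + C(1) + C(0) = 1 + 1 + 1 = 3
C(3) = 1 + C(2) + C(1) = 1 + 3 + 1 = 5
C(4) = 1 + C(3) + C(2) = 1 + 5 + 3 = 9
C(5) = 1 + C(4) + C(3) = 1 + 9 + 5 = 15
C(6) = 1 + C(5) + C(4) = 1 + 15 + 9 = 25
C(7) = 1 + C(6) + C(5) = 1 + 25 + 15 = 41

41


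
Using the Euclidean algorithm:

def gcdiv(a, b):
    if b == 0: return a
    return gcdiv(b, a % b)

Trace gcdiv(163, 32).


gcdiv(163, 32) = gcdiv(32, 3)
gcdiv(32, 3) = gcdiv(3, 2)
gcdiv(3, 2) = gcdiv(2, 1)
gcdiv(2, 1) = gcdiv(1, 0)
gcdiv(1, 0) = 1  (base case)

1


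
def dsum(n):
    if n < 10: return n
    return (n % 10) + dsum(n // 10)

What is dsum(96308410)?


dsum(96308410) = 0 + dsum(9630841)
dsum(9630841) = 1 + dsum(963084)
dsum(963084) = 4 + dsum(96308)
dsum(96308) = 8 + dsum(9630)
dsum(9630) = 0 + dsum(963)
dsum(963) = 3 + dsum(96)
dsum(96) = 6 + dsum(9)
dsum(9) = 9  (base case)
Total: 0 + 1 + 4 + 8 + 0 + 3 + 6 + 9 = 31

31


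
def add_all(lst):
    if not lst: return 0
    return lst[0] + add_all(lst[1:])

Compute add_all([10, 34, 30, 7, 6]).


add_all([10, 34, 30, 7, 6]) = 10 + add_all([34, 30, 7, 6])
add_all([34, 30, 7, 6]) = 34 + add_all([30, 7, 6])
add_all([30, 7, 6]) = 30 + add_all([7, 6])
add_all([7, 6]) = 7 + add_all([6])
add_all([6]) = 6 + add_all([])
add_all([]) = 0  (base case)
Total: 10 + 34 + 30 + 7 + 6 + 0 = 87

87


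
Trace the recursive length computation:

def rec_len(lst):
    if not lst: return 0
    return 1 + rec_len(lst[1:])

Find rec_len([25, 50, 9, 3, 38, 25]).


rec_len([25, 50, 9, 3, 38, 25]) = 1 + rec_len([50, 9, 3, 38, 25])
rec_len([50, 9, 3, 38, 25]) = 1 + rec_len([9, 3, 38, 25])
rec_len([9, 3, 38, 25]) = 1 + rec_len([3, 38, 25])
rec_len([3, 38, 25]) = 1 + rec_len([38, 25])
rec_len([38, 25]) = 1 + rec_len([25])
rec_len([25]) = 1 + rec_len([])
rec_len([]) = 0  (base case)
Unwinding: 1 + 1 + 1 + 1 + 1 + 1 + 0 = 6

6


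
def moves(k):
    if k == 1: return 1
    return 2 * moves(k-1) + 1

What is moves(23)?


moves(23) = 2 * moves(22) + 1
moves(22) = 2 * moves(21) + 1
moves(21) = 2 * moves(20) + 1
moves(20) = 2 * moves(19) + 1
moves(19) = 2 * moves(18) + 1
moves(18) = 2 * moves(17) + 1
moves(17) = 2 * moves(16) + 1
moves(16) = 2 * moves(15) + 1
moves(15) = 2 * moves(14) + 1
moves(14) = 2 * moves(13) + 1
moves(13) = 2 * moves(12) + 1
moves(12) = 2 * moves(11) + 1
moves(11) = 2 * moves(10) + 1
moves(10) = 2 * moves(9) + 1
moves(9) = 2 * moves(8) + 1
moves(8) = 2 * moves(7) + 1
moves(7) = 2 * moves(6) + 1
moves(6) = 2 * moves(5) + 1
moves(5) = 2 * moves(4) + 1
moves(4) = 2 * moves(3) + 1
moves(3) = 2 * moves(2) + 1
moves(2) = 2 * moves(1) + 1
moves(1) = 1  (base case)
moves(2) = 2 * 1 + 1 = 3
moves(3) = 2 * 3 + 1 = 7
moves(4) = 2 * 7 + 1 = 15
moves(5) = 2 * 15 + 1 = 31
moves(6) = 2 * 31 + 1 = 63
moves(7) = 2 * 63 + 1 = 127
moves(8) = 2 * 127 + 1 = 255
moves(9) = 2 * 255 + 1 = 511
moves(10) = 2 * 511 + 1 = 1023
moves(11) = 2 * 1023 + 1 = 2047
moves(12) = 2 * 2047 + 1 = 4095
moves(13) = 2 * 4095 + 1 = 8191
moves(14) = 2 * 8191 + 1 = 16383
moves(15) = 2 * 16383 + 1 = 32767
moves(16) = 2 * 32767 + 1 = 65535
moves(17) = 2 * 65535 + 1 = 131071
moves(18) = 2 * 131071 + 1 = 262143
moves(19) = 2 * 262143 + 1 = 524287
moves(20) = 2 * 524287 + 1 = 1048575
moves(21) = 2 * 1048575 + 1 = 2097151
moves(22) = 2 * 2097151 + 1 = 4194303
moves(23) = 2 * 4194303 + 1 = 8388607

8388607


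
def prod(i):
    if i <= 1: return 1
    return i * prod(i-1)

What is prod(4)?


prod(4)
= 4 * prod(3)
= 4 * 3 * prod(2)
= 4 * 3 * 2 * prod(1)
= 4 * 3 * 2 * 1
= 24

24


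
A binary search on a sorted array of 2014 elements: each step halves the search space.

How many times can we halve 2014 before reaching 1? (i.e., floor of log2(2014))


2014 / 2 = 1007
1007 / 2 = 503
503 / 2 = 251
251 / 2 = 125
125 / 2 = 62
62 / 2 = 31
31 / 2 = 15
15 / 2 = 7
7 / 2 = 3
3 / 2 = 1
Reached 1 after 10 halvings

10


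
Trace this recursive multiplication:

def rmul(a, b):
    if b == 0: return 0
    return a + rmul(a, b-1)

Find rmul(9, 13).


rmul(9, 13) = 9 + rmul(9, 12)
rmul(9, 12) = 9 + rmul(9, 11)
rmul(9, 11) = 9 + rmul(9, 10)
rmul(9, 10) = 9 + rmul(9, 9)
rmul(9, 9) = 9 + rmul(9, 8)
rmul(9, 8) = 9 + rmul(9, 7)
rmul(9, 7) = 9 + rmul(9, 6)
rmul(9, 6) = 9 + rmul(9, 5)
rmul(9, 5) = 9 + rmul(9, 4)
rmul(9, 4) = 9 + rmul(9, 3)
rmul(9, 3) = 9 + rmul(9, 2)
rmul(9, 2) = 9 + rmul(9, 1)
rmul(9, 1) = 9 + rmul(9, 0)
rmul(9, 0) = 0  (base case)
Total: 9 + 9 + 9 + 9 + 9 + 9 + 9 + 9 + 9 + 9 + 9 + 9 + 9 + 0 = 117

117


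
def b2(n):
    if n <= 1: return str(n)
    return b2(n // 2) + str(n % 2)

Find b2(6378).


b2(6378) = b2(3189) + '0'
b2(3189) = b2(1594) + '1'
b2(1594) = b2(797) + '0'
b2(797) = b2(398) + '1'
b2(398) = b2(199) + '0'
b2(199) = b2(99) + '1'
b2(99) = b2(49) + '1'
b2(49) = b2(24) + '1'
b2(24) = b2(12) + '0'
b2(12) = b2(6) + '0'
b2(6) = b2(3) + '0'
b2(3) = b2(1) + '1'
b2(1) = '1'  (base case)
Concatenating: '1' + '1' + '0' + '0' + '0' + '1' + '1' + '1' + '0' + '1' + '0' + '1' + '0' = '1100011101010'

1100011101010


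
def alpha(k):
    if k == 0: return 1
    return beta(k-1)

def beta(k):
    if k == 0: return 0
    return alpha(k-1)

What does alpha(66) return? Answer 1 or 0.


alpha(66) = beta(65)
beta(65) = alpha(64)
alpha(64) = beta(63)
beta(63) = alpha(62)
alpha(62) = beta(61)
beta(61) = alpha(60)
alpha(60) = beta(59)
beta(59) = alpha(58)
alpha(58) = beta(57)
beta(57) = alpha(56)
alpha(56) = beta(55)
beta(55) = alpha(54)
alpha(54) = beta(53)
beta(53) = alpha(52)
alpha(52) = beta(51)
beta(51) = alpha(50)
alpha(50) = beta(49)
beta(49) = alpha(48)
alpha(48) = beta(47)
beta(47) = alpha(46)
alpha(46) = beta(45)
beta(45) = alpha(44)
alpha(44) = beta(43)
beta(43) = alpha(42)
alpha(42) = beta(41)
beta(41) = alpha(40)
alpha(40) = beta(39)
beta(39) = alpha(38)
alpha(38) = beta(37)
beta(37) = alpha(36)
alpha(36) = beta(35)
beta(35) = alpha(34)
alpha(34) = beta(33)
beta(33) = alpha(32)
alpha(32) = beta(31)
beta(31) = alpha(30)
alpha(30) = beta(29)
beta(29) = alpha(28)
alpha(28) = beta(27)
beta(27) = alpha(26)
alpha(26) = beta(25)
beta(25) = alpha(24)
alpha(24) = beta(23)
beta(23) = alpha(22)
alpha(22) = beta(21)
beta(21) = alpha(20)
alpha(20) = beta(19)
beta(19) = alpha(18)
alpha(18) = beta(17)
beta(17) = alpha(16)
alpha(16) = beta(15)
beta(15) = alpha(14)
alpha(14) = beta(13)
beta(13) = alpha(12)
alpha(12) = beta(11)
beta(11) = alpha(10)
alpha(10) = beta(9)
beta(9) = alpha(8)
alpha(8) = beta(7)
beta(7) = alpha(6)
alpha(6) = beta(5)
beta(5) = alpha(4)
alpha(4) = beta(3)
beta(3) = alpha(2)
alpha(2) = beta(1)
beta(1) = alpha(0)
alpha(0) = 1  (base case)
Result: 1

1


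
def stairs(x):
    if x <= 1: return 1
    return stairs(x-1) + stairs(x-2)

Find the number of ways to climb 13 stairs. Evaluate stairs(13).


Building up from base cases:
stairs(0) = 1
stairs(1) = 1
stairs(2) = stairs(1) + stairs(0) = 1 + 1 = 2
stairs(3) = stairs(2) + stairs(1) = 2 + 1 = 3
stairs(4) = stairs(3) + stairs(2) = 3 + 2 = 5
stairs(5) = stairs(4) + stairs(3) = 5 + 3 = 8
stairs(6) = stairs(5) + stairs(4) = 8 + 5 = 13
stairs(7) = stairs(6) + stairs(5) = 13 + 8 = 21
stairs(8) = stairs(7) + stairs(6) = 21 + 13 = 34
stairs(9) = stairs(8) + stairs(7) = 34 + 21 = 55
stairs(10) = stairs(9) + stairs(8) = 55 + 34 = 89
stairs(11) = stairs(10) + stairs(9) = 89 + 55 = 144
stairs(12) = stairs(11) + stairs(10) = 144 + 89 = 233
stairs(13) = stairs(12) + stairs(11) = 233 + 144 = 377

377


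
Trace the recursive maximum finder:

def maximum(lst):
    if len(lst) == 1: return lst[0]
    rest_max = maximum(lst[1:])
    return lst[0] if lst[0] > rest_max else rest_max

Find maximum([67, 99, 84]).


maximum([67, 99, 84]): compare 67 with maximum([99, 84])
maximum([99, 84]): compare 99 with maximum([84])
maximum([84]) = 84  (base case)
Compare 99 with 84 -> 99
Compare 67 with 99 -> 99

99


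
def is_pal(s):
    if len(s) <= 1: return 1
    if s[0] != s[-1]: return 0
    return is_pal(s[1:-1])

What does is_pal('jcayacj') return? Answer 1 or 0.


is_pal('jcayacj'): s[0]='j' == s[-1]='j' -> check is_pal('cayac')
is_pal('cayac'): s[0]='c' == s[-1]='c' -> check is_pal('aya')
is_pal('aya'): s[0]='a' == s[-1]='a' -> check is_pal('y')
is_pal('y'): len <= 1 -> return 1  (base case)
Result: 1 (palindrome)

1


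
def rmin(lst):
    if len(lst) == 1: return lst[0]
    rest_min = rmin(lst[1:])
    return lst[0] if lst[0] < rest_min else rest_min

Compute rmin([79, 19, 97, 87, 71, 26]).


rmin([79, 19, 97, 87, 71, 26]): compare 79 with rmin([19, 97, 87, 71, 26])
rmin([19, 97, 87, 71, 26]): compare 19 with rmin([97, 87, 71, 26])
rmin([97, 87, 71, 26]): compare 97 with rmin([87, 71, 26])
rmin([87, 71, 26]): compare 87 with rmin([71, 26])
rmin([71, 26]): compare 71 with rmin([26])
rmin([26]) = 26  (base case)
Compare 71 with 26 -> 26
Compare 87 with 26 -> 26
Compare 97 with 26 -> 26
Compare 19 with 26 -> 19
Compare 79 with 19 -> 19

19


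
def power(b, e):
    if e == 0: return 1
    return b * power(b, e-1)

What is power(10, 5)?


power(10, 5)
= 10 * power(10, 4)
= 10 * 10 * power(10, 3)
= 10 * 10 * 10 * power(10, 2)
= 10 * 10 * 10 * 10 * power(10, 1)
= 10 * 10 * 10 * 10 * 10 * power(10, 0)
= 10 * 10 * 10 * 10 * 10 * 1
= 100000

100000


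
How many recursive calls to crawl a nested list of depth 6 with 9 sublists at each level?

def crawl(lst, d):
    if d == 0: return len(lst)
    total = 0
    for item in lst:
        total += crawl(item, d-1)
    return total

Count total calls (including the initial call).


At depth 0 (root): 1 call
At depth 1: each of 1 parents calls crawl on 9 children = 9 calls
At depth 2: each of 9 parents calls crawl on 9 children = 81 calls
At depth 3: each of 81 parents calls crawl on 9 children = 729 calls
At depth 4: each of 729 parents calls crawl on 9 children = 6561 calls
At depth 5: each of 6561 parents calls crawl on 9 children = 59049 calls
At depth 6: each of 59049 parents calls crawl on 9 children = 531441 calls
Total: 1 + 9 + 81 + 729 + 6561 + 59049 + 531441 = 597871

597871


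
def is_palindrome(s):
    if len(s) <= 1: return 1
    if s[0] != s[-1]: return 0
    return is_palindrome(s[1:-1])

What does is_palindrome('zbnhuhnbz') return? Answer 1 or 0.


is_palindrome('zbnhuhnbz'): s[0]='z' == s[-1]='z' -> check is_palindrome('bnhuhnb')
is_palindrome('bnhuhnb'): s[0]='b' == s[-1]='b' -> check is_palindrome('nhuhn')
is_palindrome('nhuhn'): s[0]='n' == s[-1]='n' -> check is_palindrome('huh')
is_palindrome('huh'): s[0]='h' == s[-1]='h' -> check is_palindrome('u')
is_palindrome('u'): len <= 1 -> return 1  (base case)
Result: 1 (palindrome)

1


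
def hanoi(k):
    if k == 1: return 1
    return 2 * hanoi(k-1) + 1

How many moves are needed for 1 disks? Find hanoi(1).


hanoi(1) = 1  (base case)

1


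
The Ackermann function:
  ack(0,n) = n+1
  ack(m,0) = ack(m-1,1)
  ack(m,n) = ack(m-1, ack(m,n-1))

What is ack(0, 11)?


ack(0, 11) = 12
Result: ack(0, 11) = 12

12


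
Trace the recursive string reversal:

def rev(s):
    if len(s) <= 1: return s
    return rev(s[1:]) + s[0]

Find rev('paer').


rev('paer') = rev('aer') + 'p'
rev('aer') = rev('er') + 'a'
rev('er') = rev('r') + 'e'
rev('r') = 'r'  (base case)
Concatenating: 'r' + 'e' + 'a' + 'p' = 'reap'

reap


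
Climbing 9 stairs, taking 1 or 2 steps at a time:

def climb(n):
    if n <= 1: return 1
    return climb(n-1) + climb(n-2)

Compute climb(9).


Building up from base cases:
climb(0) = 1
climb(1) = 1
climb(2) = climb(1) + climb(0) = 1 + 1 = 2
climb(3) = climb(2) + climb(1) = 2 + 1 = 3
climb(4) = climb(3) + climb(2) = 3 + 2 = 5
climb(5) = climb(4) + climb(3) = 5 + 3 = 8
climb(6) = climb(5) + climb(4) = 8 + 5 = 13
climb(7) = climb(6) + climb(5) = 13 + 8 = 21
climb(8) = climb(7) + climb(6) = 21 + 13 = 34
climb(9) = climb(8) + climb(7) = 34 + 21 = 55

55


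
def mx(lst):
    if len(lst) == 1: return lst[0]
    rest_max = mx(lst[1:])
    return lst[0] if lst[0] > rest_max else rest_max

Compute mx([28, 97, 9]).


mx([28, 97, 9]): compare 28 with mx([97, 9])
mx([97, 9]): compare 97 with mx([9])
mx([9]) = 9  (base case)
Compare 97 with 9 -> 97
Compare 28 with 97 -> 97

97


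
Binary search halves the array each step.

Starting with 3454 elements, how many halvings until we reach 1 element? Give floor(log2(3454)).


3454 / 2 = 1727
1727 / 2 = 863
863 / 2 = 431
431 / 2 = 215
215 / 2 = 107
107 / 2 = 53
53 / 2 = 26
26 / 2 = 13
13 / 2 = 6
6 / 2 = 3
3 / 2 = 1
Reached 1 after 11 halvings

11


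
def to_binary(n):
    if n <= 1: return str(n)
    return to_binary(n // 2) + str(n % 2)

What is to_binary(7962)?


to_binary(7962) = to_binary(3981) + '0'
to_binary(3981) = to_binary(1990) + '1'
to_binary(1990) = to_binary(995) + '0'
to_binary(995) = to_binary(497) + '1'
to_binary(497) = to_binary(248) + '1'
to_binary(248) = to_binary(124) + '0'
to_binary(124) = to_binary(62) + '0'
to_binary(62) = to_binary(31) + '0'
to_binary(31) = to_binary(15) + '1'
to_binary(15) = to_binary(7) + '1'
to_binary(7) = to_binary(3) + '1'
to_binary(3) = to_binary(1) + '1'
to_binary(1) = '1'  (base case)
Concatenating: '1' + '1' + '1' + '1' + '1' + '0' + '0' + '0' + '1' + '1' + '0' + '1' + '0' = '1111100011010'

1111100011010


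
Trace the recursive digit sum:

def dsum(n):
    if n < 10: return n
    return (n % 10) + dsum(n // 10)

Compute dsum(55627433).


dsum(55627433) = 3 + dsum(5562743)
dsum(5562743) = 3 + dsum(556274)
dsum(556274) = 4 + dsum(55627)
dsum(55627) = 7 + dsum(5562)
dsum(5562) = 2 + dsum(556)
dsum(556) = 6 + dsum(55)
dsum(55) = 5 + dsum(5)
dsum(5) = 5  (base case)
Total: 3 + 3 + 4 + 7 + 2 + 6 + 5 + 5 = 35

35


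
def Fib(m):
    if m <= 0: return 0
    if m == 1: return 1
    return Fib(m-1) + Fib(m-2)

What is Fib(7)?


Computing Fib(7) bottom-up:
Fib(0) = 0
Fib(1) = 1
Fib(2) = Fib(1) + Fib(0) = 1 + 0 = 1
Fib(3) = Fib(2) + Fib(1) = 1 + 1 = 2
Fib(4) = Fib(3) + Fib(2) = 2 + 1 = 3
Fib(5) = Fib(4) + Fib(3) = 3 + 2 = 5
Fib(6) = Fib(5) + Fib(4) = 5 + 3 = 8
Fib(7) = Fib(6) + Fib(5) = 8 + 5 = 13

13


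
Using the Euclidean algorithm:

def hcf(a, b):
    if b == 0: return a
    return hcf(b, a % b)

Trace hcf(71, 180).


hcf(71, 180) = hcf(180, 71)
hcf(180, 71) = hcf(71, 38)
hcf(71, 38) = hcf(38, 33)
hcf(38, 33) = hcf(33, 5)
hcf(33, 5) = hcf(5, 3)
hcf(5, 3) = hcf(3, 2)
hcf(3, 2) = hcf(2, 1)
hcf(2, 1) = hcf(1, 0)
hcf(1, 0) = 1  (base case)

1


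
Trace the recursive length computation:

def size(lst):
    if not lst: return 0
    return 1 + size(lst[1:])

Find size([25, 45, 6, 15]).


size([25, 45, 6, 15]) = 1 + size([45, 6, 15])
size([45, 6, 15]) = 1 + size([6, 15])
size([6, 15]) = 1 + size([15])
size([15]) = 1 + size([])
size([]) = 0  (base case)
Unwinding: 1 + 1 + 1 + 1 + 0 = 4

4


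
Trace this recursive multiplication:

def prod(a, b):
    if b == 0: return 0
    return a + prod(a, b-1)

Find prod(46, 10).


prod(46, 10) = 46 + prod(46, 9)
prod(46, 9) = 46 + prod(46, 8)
prod(46, 8) = 46 + prod(46, 7)
prod(46, 7) = 46 + prod(46, 6)
prod(46, 6) = 46 + prod(46, 5)
prod(46, 5) = 46 + prod(46, 4)
prod(46, 4) = 46 + prod(46, 3)
prod(46, 3) = 46 + prod(46, 2)
prod(46, 2) = 46 + prod(46, 1)
prod(46, 1) = 46 + prod(46, 0)
prod(46, 0) = 0  (base case)
Total: 46 + 46 + 46 + 46 + 46 + 46 + 46 + 46 + 46 + 46 + 0 = 460

460


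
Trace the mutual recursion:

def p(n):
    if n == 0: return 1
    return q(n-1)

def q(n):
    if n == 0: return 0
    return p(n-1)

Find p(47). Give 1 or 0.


p(47) = q(46)
q(46) = p(45)
p(45) = q(44)
q(44) = p(43)
p(43) = q(42)
q(42) = p(41)
p(41) = q(40)
q(40) = p(39)
p(39) = q(38)
q(38) = p(37)
p(37) = q(36)
q(36) = p(35)
p(35) = q(34)
q(34) = p(33)
p(33) = q(32)
q(32) = p(31)
p(31) = q(30)
q(30) = p(29)
p(29) = q(28)
q(28) = p(27)
p(27) = q(26)
q(26) = p(25)
p(25) = q(24)
q(24) = p(23)
p(23) = q(22)
q(22) = p(21)
p(21) = q(20)
q(20) = p(19)
p(19) = q(18)
q(18) = p(17)
p(17) = q(16)
q(16) = p(15)
p(15) = q(14)
q(14) = p(13)
p(13) = q(12)
q(12) = p(11)
p(11) = q(10)
q(10) = p(9)
p(9) = q(8)
q(8) = p(7)
p(7) = q(6)
q(6) = p(5)
p(5) = q(4)
q(4) = p(3)
p(3) = q(2)
q(2) = p(1)
p(1) = q(0)
q(0) = 0  (base case)
Result: 0

0


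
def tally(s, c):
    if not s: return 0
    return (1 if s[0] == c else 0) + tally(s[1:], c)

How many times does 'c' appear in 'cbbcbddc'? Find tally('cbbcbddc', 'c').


s[0]='c' == 'c' -> 1
s[0]='b' != 'c' -> 0
s[0]='b' != 'c' -> 0
s[0]='c' == 'c' -> 1
s[0]='b' != 'c' -> 0
s[0]='d' != 'c' -> 0
s[0]='d' != 'c' -> 0
s[0]='c' == 'c' -> 1
Sum: 1 + 0 + 0 + 1 + 0 + 0 + 0 + 1 = 3

3
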